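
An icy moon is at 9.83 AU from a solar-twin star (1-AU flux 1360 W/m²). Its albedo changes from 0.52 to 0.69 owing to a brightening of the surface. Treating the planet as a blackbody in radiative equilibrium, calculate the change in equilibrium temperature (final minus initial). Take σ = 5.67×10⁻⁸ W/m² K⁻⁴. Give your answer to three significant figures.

By the inverse-square law, S = 1360/9.83² = 14.07 W/m².
Before: T₁ = [14.07·0.48/(4σ)]^(1/4) = 73.88 K.
Final:   T₂ = [S(1−0.69)/(4σ)]^(1/4) = 66.23 K.
Change: 66.23 − 73.88 = -7.649 K.

-7.65 K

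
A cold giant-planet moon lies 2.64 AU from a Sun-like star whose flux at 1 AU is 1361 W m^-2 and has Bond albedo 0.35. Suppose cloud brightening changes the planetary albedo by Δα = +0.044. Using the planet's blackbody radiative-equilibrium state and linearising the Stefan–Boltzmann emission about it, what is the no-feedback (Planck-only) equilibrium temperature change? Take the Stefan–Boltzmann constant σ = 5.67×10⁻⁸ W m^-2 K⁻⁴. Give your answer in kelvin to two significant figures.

-2.6 K

Irradiance scales as 1/d², so S = 1361 W m^-2 × (1/2.64)² = 195.3 W m^-2.
The baseline emission temperature is T_e = 153.8 K.
TOA radiative forcing: ΔF = −S·Δα/4 = −195.3·(+0.044)/4 = -2.148 W m^-2.
Planck response: λ_P = 4σT_e³ = 4·5.67×10⁻⁸·(153.8)³ = 0.8252 W m^-2/K.
ΔT₀ = ΔF/λ_P = -2.148/0.8252 = -2.60 K.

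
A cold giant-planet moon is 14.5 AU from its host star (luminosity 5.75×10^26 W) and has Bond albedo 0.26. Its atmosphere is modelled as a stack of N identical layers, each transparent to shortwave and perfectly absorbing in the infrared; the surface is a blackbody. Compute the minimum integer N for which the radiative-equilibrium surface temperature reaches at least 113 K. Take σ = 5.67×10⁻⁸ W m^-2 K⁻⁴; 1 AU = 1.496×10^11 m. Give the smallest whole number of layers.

5

Orbital distance: d = 14.5 AU = 2.169×10^12 m.
Flux at the orbit: S = L/(4πd²) = 5.75×10^26/(4π·(2.17×10^12)²) = 9.724 W m^-2.
Top-of-atmosphere balance: σT_e⁴ = S(1−α)/4 = 1.799 W m^-2 → T_e = 75.05 K.
T_s = (N+1)^(1/4)·T_e ≥ 113 K requires N+1 ≥ (T_s/T_e)⁴ = (113/75.05)⁴ = 5.139.
Rounding up, N = 5.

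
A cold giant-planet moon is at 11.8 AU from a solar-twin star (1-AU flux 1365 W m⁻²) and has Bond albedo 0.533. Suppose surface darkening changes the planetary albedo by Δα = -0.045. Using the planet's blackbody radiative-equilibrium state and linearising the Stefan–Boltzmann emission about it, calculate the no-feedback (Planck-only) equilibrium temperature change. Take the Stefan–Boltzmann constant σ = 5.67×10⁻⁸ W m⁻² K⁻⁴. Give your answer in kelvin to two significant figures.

1.6 K

Flux at the orbit: S = 1365/(11.8)² = 9.803 W m⁻².
The baseline emission temperature is T_e = 67.03 K.
TOA radiative forcing: ΔF = −S·Δα/4 = −9.803·(-0.045)/4 = 0.1103 W m⁻².
Linearising σT⁴ gives d(σT⁴)/dT = 4σT_e³ = 0.06830 W m⁻² per K.
ΔT₀ = ΔF/λ_P = 0.1103/0.06830 = 1.61 K.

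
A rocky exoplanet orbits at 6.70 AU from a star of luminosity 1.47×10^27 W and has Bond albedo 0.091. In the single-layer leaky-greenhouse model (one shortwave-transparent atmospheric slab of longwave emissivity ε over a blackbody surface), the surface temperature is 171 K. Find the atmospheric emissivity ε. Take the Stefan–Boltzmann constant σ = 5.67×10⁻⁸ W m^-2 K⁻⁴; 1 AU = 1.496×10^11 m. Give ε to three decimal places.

0.908

d = 6.70 × 1.496×10^11 m = 1.002×10^12 m.
Flux at the orbit: S = L/(4πd²) = 1.47×10^27/(4π·(1.00×10^12)²) = 116.4 W m^-2.
First, T_e = [116.4·(1−0.091)/(4σ)]^(1/4) = 147.0 K.
T_s⁴ = T_e⁴·2/(2−ε) → ε = 2 − 2(T_e/T_s)⁴ = 2 − 2·(147.0/171)⁴ = 0.9084.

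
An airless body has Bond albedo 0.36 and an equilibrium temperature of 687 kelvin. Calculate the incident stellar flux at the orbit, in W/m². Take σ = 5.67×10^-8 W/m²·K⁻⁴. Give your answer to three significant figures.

Invert the energy balance for S: S = 4σT⁴/(1−α).
σT⁴ = 5.67×10⁻⁸·(687)⁴ = 12630 W/m².
S = 4·12630/0.64 = 78940 W/m².

78900 W/m²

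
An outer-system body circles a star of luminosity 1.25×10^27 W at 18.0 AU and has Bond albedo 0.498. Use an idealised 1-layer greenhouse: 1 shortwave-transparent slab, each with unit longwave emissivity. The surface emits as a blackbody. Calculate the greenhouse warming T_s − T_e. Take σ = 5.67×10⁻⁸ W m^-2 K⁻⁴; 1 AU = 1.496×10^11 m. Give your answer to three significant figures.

14.0 K

Orbital distance: d = 18.0 AU = 2.693×10^12 m.
Spreading L over a sphere of radius d: S = 1.25×10^27/(4π·2.69×10^12²) = 13.72 W m^-2.
The effective emission temperature is T_e = [S(1−α)/(4σ)]^¼ = 74.23 K.
Surface: T_s = (2)^¼·T_e = 88.28 K.
Warming: T_s − T_e = 14.05 K.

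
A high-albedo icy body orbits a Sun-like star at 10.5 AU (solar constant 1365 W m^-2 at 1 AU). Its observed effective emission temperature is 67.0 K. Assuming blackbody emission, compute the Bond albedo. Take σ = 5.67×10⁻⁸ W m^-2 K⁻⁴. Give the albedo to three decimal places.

0.631

Flux at the orbit: S = 1365/(10.5)² = 12.38 W m^-2.
Energy balance: S(1−α)/4 = σT⁴, so 1−α = 4σT⁴/S.
σT⁴ = 1.143 W m^-2, so 4σT⁴ = 4.570 W m^-2.
1−α = 4.570/12.38 = 0.3691, so α = 0.6309.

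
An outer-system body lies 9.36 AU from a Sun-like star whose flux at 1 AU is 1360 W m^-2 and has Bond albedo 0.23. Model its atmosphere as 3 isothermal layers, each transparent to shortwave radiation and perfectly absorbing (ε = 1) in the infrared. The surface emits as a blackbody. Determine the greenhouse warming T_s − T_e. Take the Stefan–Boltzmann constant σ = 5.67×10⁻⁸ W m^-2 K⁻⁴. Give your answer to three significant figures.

Irradiance scales as 1/d², so S = 1360 W m^-2 × (1/9.36)² = 15.52 W m^-2.
OLR = S(1−α)/4 = 2.988 W m^-2; the top layer radiates at T_e = 85.20 K.
T_s = (N+1)^(1/4)·T_e = 120.5 K.
Warming: T_s − T_e = 35.29 K.

35.3 K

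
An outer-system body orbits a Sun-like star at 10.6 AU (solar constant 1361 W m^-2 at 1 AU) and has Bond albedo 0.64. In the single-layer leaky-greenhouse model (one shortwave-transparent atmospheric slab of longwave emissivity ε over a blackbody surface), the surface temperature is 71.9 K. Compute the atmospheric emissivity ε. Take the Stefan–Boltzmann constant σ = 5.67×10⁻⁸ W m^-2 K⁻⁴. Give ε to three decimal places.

Flux at the orbit: S = 1361/(10.6)² = 12.11 W m^-2.
First, T_e = [12.11·(1−0.64)/(4σ)]^(1/4) = 66.22 K.
T_s⁴ = T_e⁴·2/(2−ε) → ε = 2 − 2(T_e/T_s)⁴ = 2 − 2·(66.22/71.9)⁴ = 0.5611.

0.561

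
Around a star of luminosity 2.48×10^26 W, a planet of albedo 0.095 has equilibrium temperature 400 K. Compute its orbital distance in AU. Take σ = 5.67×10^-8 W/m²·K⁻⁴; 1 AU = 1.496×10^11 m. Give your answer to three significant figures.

0.371 AU

Required flux: S = 4σT⁴/(1−α) = 6416 W/m².
From L = 4πd²S, d = √(2.48×10^26/(4π·6416)) = 5.546×10^10 m = 0.3707 AU.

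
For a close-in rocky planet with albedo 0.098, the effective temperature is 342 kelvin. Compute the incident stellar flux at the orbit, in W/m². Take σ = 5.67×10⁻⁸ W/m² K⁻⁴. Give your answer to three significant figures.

3440 W/m²

Invert the energy balance for S: S = 4σT⁴/(1−α).
σT⁴ = 5.67×10⁻⁸·(342)⁴ = 775.7 W/m².
S = 4·775.7/0.902 = 3440 W/m².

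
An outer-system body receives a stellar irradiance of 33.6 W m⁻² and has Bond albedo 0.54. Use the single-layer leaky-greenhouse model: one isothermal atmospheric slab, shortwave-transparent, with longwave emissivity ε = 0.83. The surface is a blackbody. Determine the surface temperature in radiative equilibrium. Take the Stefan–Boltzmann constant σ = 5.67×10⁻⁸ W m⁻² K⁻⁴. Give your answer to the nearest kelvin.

104 kelvin

Effective emission temperature (TOA balance): σT_e⁴ = S(1−α)/4 = 3.864 W m⁻² → T_e = 90.86 K.
The surface balance (absorbed SW + ε·downward IR = σT_s⁴) with T_a⁴ = T_s⁴/2 reduces to T_s = T_e·[2/(2−ε)]^¼ = 103.9 K.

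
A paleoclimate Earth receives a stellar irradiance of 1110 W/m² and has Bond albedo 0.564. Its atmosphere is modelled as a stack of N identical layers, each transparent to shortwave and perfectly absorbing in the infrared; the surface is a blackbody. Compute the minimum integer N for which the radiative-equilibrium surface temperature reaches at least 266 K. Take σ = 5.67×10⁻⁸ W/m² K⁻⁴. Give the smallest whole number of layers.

2

The effective emission temperature is T_e = [S(1−α)/(4σ)]^¼ = 214.9 K.
Need (N+1)T_e⁴ ≥ T_s⁴, i.e. N+1 ≥ (266/214.9)⁴ = 2.346.
Rounding up, N = 2.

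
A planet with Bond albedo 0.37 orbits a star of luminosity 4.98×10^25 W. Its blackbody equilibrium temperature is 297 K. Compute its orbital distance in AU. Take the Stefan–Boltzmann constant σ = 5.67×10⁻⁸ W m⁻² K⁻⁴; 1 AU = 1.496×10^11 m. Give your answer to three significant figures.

0.251 AU

Energy balance gives S = 4σT⁴/(1−α) = 2801 W m⁻².
From L = 4πd²S, d = √(4.98×10^25/(4π·2801)) = 3.761×10^10 m = 0.2514 AU.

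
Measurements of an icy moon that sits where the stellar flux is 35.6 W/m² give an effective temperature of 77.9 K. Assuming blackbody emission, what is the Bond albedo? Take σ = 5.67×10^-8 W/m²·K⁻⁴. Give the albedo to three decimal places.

Energy balance: S(1−α)/4 = σT⁴, so 1−α = 4σT⁴/S.
σT⁴ = 2.088 W/m², so 4σT⁴ = 8.352 W/m².
1−α = 8.352/35.60 = 0.2346, so α = 0.7654.

0.765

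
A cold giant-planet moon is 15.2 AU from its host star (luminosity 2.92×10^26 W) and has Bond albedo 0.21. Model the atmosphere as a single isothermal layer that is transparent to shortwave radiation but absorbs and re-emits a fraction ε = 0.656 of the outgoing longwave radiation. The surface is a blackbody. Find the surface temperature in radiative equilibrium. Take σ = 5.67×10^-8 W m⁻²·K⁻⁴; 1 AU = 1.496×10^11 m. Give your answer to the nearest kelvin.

69 K

Orbital distance: d = 15.2 AU = 2.274×10^12 m.
S = L/(4πd²) = 4.494 W m⁻².
At the top of the atmosphere, σT_e⁴ = S(1−α)/4 = 0.8875 W m⁻², giving T_e = 62.90 K.
For a single slab of emissivity ε, T_s⁴ = 2T_e⁴/(2−ε); thus T_s = 62.90·(1.488)^(1/4) = 69.47 K.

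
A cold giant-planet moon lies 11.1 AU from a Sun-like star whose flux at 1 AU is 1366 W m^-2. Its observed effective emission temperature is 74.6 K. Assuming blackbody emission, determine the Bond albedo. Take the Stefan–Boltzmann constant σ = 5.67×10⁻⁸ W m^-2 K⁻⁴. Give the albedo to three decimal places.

0.366

By the inverse-square law, S = 1366/11.1² = 11.09 W m^-2.
Energy balance: S(1−α)/4 = σT⁴, so 1−α = 4σT⁴/S.
σT⁴ = 1.756 W m^-2, so 4σT⁴ = 7.024 W m^-2.
Hence α = 1 − 7.024/11.09 = 0.3664.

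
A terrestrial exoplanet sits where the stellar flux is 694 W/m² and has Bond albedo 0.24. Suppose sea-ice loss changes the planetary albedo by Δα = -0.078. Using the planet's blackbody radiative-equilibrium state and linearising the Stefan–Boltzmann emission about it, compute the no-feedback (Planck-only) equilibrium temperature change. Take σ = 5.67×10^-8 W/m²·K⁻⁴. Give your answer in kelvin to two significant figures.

5.6 K

Unperturbed T_e = [694.0·(1−0.24)/(4σ)]^¼ = 219.6 K.
The change in absorbed flux is Δ[S(1−α)/4] = −SΔα/4 = 13.53 W/m².
Planck response: λ_P = 4σT_e³ = 4·5.67×10⁻⁸·(219.6)³ = 2.402 W/m²/K.
So ΔT₀ = 13.53/2.402 = 5.63 K.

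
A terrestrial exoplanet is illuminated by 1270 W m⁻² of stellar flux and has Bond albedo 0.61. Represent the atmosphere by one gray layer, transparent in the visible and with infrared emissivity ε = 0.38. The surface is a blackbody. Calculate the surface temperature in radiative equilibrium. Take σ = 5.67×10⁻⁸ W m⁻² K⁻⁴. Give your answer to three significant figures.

228 K

The planet radiates to space at T_e = [S(1−α)/(4σ)]^(1/4) = 216.2 K.
The surface balance (absorbed SW + ε·downward IR = σT_s⁴) with T_a⁴ = T_s⁴/2 reduces to T_s = T_e·[2/(2−ε)]^¼ = 227.9 K.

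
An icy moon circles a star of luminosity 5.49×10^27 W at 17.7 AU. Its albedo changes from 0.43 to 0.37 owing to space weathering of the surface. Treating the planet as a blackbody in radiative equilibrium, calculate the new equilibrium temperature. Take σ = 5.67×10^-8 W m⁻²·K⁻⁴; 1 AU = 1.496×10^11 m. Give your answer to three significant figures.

115 K

d = 17.7 × 1.496×10^11 m = 2.648×10^12 m.
Flux at the orbit: S = L/(4πd²) = 5.49×10^27/(4π·(2.65×10^12)²) = 62.31 W m⁻².
With the new albedo, S(1−α₂)/4 = 9.814 W m⁻², so T₂ = 114.7 K.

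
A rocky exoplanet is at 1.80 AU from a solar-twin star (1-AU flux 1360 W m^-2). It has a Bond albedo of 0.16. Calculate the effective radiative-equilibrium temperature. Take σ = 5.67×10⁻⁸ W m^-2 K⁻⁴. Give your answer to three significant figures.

Irradiance scales as 1/d², so S = 1360 W m^-2 × (1/1.80)² = 419.8 W m^-2.
Averaging over the sphere, the absorbed flux is S(1−α)/4 = 88.15 W m^-2.
In equilibrium σT⁴ equals this, so T = 198.6 K.

199 kelvin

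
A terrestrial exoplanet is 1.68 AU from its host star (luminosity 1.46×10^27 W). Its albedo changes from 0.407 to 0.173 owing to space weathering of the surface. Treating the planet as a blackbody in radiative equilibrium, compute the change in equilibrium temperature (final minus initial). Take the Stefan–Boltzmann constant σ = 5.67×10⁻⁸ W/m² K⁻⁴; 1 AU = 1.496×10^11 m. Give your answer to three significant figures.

22.8 K

d = 1.68 × 1.496×10^11 m = 2.513×10^11 m.
Flux at the orbit: S = L/(4πd²) = 1.46×10^27/(4π·(2.51×10^11)²) = 1839 W/m².
Before: T₁ = [1839·0.593/(4σ)]^(1/4) = 263.3 K.
With α = 0.173, T₂ = 286.2 K.
Change: 286.2 − 263.3 = 22.83 K.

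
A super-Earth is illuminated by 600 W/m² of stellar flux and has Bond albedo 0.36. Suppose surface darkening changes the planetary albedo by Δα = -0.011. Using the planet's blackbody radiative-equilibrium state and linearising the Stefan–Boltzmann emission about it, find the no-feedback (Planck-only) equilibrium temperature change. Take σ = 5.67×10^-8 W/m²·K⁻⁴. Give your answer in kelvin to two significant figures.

Unperturbed T_e = [600.0·(1−0.36)/(4σ)]^¼ = 202.8 K.
ΔF = −(S/4)Δα = −(600.0/4)×(-0.011) = 1.650 W/m².
Linearising σT⁴ gives d(σT⁴)/dT = 4σT_e³ = 1.893 W/m² per K.
ΔT₀ = ΔF/λ_P = 1.650/1.893 = 0.872 K.

0.87 K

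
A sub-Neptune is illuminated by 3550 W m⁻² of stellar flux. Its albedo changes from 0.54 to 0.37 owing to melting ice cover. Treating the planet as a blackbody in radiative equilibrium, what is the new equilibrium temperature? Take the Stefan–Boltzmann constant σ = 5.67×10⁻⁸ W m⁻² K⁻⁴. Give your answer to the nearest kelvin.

With the new albedo, S(1−α₂)/4 = 559.1 W m⁻², so T₂ = 315.1 K.

315 kelvin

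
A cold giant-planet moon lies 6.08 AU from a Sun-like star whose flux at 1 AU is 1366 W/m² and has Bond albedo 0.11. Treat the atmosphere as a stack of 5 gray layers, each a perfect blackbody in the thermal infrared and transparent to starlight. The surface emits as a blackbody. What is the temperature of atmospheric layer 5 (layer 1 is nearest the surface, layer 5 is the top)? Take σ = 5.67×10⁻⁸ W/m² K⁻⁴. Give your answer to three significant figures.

Flux at the orbit: S = 1366/(6.08)² = 36.95 W/m².
Top-of-atmosphere balance: σT_e⁴ = S(1−α)/4 = 8.222 W/m² → T_e = 109.7 K.
In the N-layer model, layer k (counted from the surface) has T_k = (N+1−k)^(1/4)·T_e.
With k = 5: T_5 = (5+1−5)^¼·109.7 K = 109.7 K.

110 kelvin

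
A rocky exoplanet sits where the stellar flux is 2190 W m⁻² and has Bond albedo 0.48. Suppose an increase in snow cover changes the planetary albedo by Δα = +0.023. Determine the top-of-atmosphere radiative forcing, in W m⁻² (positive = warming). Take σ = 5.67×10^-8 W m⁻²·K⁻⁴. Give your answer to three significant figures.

-12.6 W m⁻²

ΔF = −(S/4)Δα = −(2190/4)×(+0.023) = -12.59 W m⁻².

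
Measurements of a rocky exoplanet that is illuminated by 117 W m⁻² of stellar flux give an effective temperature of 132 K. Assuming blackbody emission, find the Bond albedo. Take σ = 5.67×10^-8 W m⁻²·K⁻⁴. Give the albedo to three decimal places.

Rearranging the radiative balance, α = 1 − 4σT⁴/S.
4σT⁴ = 4·5.67×10⁻⁸·(132)⁴ = 68.86 W m⁻².
Hence α = 1 − 68.86/117.0 = 0.4115.

0.411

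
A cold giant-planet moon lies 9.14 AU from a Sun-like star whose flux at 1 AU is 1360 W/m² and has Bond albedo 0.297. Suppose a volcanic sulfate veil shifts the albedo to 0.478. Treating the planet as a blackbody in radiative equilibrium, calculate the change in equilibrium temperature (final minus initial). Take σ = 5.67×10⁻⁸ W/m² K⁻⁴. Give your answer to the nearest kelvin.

-6 K

Irradiance scales as 1/d², so S = 1360 W/m² × (1/9.14)² = 16.28 W/m².
Initial: T₁ = [S(1−0.297)/(4σ)]^(1/4) = 84.28 K.
After:  T₂ = [16.28·0.522/(4σ)]^(1/4) = 78.24 K.
ΔT = T₂ − T₁ = -6.045 K.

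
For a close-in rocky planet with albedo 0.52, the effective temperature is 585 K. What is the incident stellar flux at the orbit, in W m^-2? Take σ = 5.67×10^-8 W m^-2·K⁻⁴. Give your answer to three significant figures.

From S(1−α)/4 = σT⁴: S = 4σT⁴/(1−α).
The emitted flux is σT⁴ = 6641 W m^-2.
S = 4·6641/0.48 = 55340 W m^-2.

55300 W m^-2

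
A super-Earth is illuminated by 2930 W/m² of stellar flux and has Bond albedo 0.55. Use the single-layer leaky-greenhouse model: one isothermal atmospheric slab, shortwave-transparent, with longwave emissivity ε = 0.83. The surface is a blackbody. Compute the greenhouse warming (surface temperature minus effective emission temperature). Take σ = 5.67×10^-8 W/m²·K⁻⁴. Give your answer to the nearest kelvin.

40 kelvin

At the top of the atmosphere, σT_e⁴ = S(1−α)/4 = 329.6 W/m², giving T_e = 276.1 K.
The surface balance (absorbed SW + ε·downward IR = σT_s⁴) with T_a⁴ = T_s⁴/2 reduces to T_s = T_e·[2/(2−ε)]^¼ = 315.7 K.
The atmosphere warms the surface by 39.61 K.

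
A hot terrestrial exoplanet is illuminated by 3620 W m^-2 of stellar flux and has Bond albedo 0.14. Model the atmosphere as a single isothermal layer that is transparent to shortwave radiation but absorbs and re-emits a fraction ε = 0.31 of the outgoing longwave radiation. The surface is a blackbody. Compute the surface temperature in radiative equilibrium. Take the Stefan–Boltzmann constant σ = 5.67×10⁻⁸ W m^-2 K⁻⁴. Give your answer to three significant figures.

Effective emission temperature (TOA balance): σT_e⁴ = S(1−α)/4 = 778.3 W m^-2 → T_e = 342.3 K.
The surface balance (absorbed SW + ε·downward IR = σT_s⁴) with T_a⁴ = T_s⁴/2 reduces to T_s = T_e·[2/(2−ε)]^¼ = 357.0 K.

357 K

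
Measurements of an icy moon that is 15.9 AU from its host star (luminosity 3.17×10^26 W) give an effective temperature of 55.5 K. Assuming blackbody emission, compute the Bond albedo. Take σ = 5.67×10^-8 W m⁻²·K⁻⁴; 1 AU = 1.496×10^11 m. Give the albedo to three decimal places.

d = 15.9 × 1.496×10^11 m = 2.379×10^12 m.
Spreading L over a sphere of radius d: S = 3.17×10^26/(4π·2.38×10^12²) = 4.459 W m⁻².
Energy balance: S(1−α)/4 = σT⁴, so 1−α = 4σT⁴/S.
4σT⁴ = 4·5.67×10⁻⁸·(55.5)⁴ = 2.152 W m⁻².
1−α = 2.152/4.459 = 0.4826, so α = 0.5174.

0.517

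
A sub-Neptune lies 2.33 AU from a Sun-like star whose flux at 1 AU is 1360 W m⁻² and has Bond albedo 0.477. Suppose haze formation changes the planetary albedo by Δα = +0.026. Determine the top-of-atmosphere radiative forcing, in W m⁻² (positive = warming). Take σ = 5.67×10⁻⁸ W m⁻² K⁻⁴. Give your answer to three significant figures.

Flux at the orbit: S = 1360/(2.33)² = 250.5 W m⁻².
The change in absorbed flux is Δ[S(1−α)/4] = −SΔα/4 = -1.628 W m⁻².

-1.63 W m⁻²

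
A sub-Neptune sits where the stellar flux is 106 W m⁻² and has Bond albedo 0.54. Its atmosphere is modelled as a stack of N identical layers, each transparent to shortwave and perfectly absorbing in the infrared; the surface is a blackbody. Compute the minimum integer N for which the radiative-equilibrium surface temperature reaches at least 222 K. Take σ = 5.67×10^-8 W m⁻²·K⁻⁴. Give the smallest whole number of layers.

Top-of-atmosphere balance: σT_e⁴ = S(1−α)/4 = 12.19 W m⁻² → T_e = 121.1 K.
Since T_s⁴ = (N+1)T_e⁴, we need N ≥ (T_s/T_e)⁴ − 1 = 10.298.
So N ≥ 10.298; the smallest integer is N = 11.

11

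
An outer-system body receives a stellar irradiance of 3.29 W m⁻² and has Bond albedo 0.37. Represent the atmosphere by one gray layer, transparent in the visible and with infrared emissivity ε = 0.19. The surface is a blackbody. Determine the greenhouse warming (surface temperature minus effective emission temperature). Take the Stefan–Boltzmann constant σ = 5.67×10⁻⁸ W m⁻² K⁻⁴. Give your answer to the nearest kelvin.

1 kelvin

Effective emission temperature (TOA balance): σT_e⁴ = S(1−α)/4 = 0.5182 W m⁻² → T_e = 54.98 K.
For a single slab of emissivity ε, T_s⁴ = 2T_e⁴/(2−ε); thus T_s = 54.98·(1.105)^(1/4) = 56.37 K.
Greenhouse warming: T_s − T_e = 1.389 K.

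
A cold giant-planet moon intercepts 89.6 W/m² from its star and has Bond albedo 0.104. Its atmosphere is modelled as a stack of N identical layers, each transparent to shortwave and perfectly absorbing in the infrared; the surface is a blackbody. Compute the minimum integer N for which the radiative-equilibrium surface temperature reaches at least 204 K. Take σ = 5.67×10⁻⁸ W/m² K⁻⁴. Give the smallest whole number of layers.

4

Top-of-atmosphere balance: σT_e⁴ = S(1−α)/4 = 20.07 W/m² → T_e = 137.2 K.
Since T_s⁴ = (N+1)T_e⁴, we need N ≥ (T_s/T_e)⁴ − 1 = 3.893.
So N ≥ 3.893; the smallest integer is N = 4.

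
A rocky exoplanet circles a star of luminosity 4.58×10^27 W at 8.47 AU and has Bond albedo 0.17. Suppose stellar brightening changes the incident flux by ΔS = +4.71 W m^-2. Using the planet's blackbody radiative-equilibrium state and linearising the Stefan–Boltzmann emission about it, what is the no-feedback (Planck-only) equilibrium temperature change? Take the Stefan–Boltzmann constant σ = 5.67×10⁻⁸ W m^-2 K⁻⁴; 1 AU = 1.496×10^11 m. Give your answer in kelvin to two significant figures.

0.88 K

Orbital distance: d = 8.47 AU = 1.267×10^12 m.
S = L/(4πd²) = 227.0 W m^-2.
Reference equilibrium: T_e = [S(1−α)/(4σ)]^(1/4) = 169.8 K.
ΔF = Δ[S(1−α)]/4 = (1−0.17)·+4.71/4 = 0.9773 W m^-2.
Planck response: λ_P = 4σT_e³ = 4·5.67×10⁻⁸·(169.8)³ = 1.110 W m^-2/K.
ΔT₀ = ΔF/λ_P = 0.9773/1.110 = 0.881 K.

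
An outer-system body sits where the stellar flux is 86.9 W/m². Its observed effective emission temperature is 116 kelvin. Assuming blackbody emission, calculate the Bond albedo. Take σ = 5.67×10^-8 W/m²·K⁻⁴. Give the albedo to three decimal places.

0.527

From σT⁴ = S(1−α)/4 we invert for α: 1−α = 4σT⁴/S.
4σT⁴ = 4·5.67×10⁻⁸·(116)⁴ = 41.07 W/m².
Hence α = 1 − 41.07/86.90 = 0.5274.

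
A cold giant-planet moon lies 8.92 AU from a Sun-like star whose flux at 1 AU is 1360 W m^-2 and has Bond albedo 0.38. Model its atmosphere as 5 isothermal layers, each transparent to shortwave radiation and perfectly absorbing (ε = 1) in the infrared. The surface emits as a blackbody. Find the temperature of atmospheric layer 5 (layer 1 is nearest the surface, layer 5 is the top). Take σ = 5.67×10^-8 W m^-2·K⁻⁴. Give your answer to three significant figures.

Flux at the orbit: S = 1360/(8.92)² = 17.09 W m^-2.
The effective emission temperature is T_e = [S(1−α)/(4σ)]^¼ = 82.68 K.
The net upward flux σT_e⁴ is constant between every pair of levels, so T_k⁴ = (N+1−k)T_e⁴.
T_5 = (1)^(1/4)·82.68 = 82.68 K.

82.7 kelvin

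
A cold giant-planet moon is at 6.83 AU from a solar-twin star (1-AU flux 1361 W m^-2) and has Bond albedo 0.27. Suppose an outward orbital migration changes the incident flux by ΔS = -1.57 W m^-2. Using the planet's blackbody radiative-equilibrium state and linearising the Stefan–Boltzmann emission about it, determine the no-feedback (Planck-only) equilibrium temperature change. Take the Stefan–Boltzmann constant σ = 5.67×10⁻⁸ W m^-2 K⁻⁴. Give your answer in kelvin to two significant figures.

By the inverse-square law, S = 1361/6.83² = 29.18 W m^-2.
Unperturbed T_e = [29.18·(1−0.27)/(4σ)]^¼ = 98.44 K.
TOA radiative forcing: ΔF = (1−α)ΔS/4 = 0.73·(-1.57)/4 = -0.2865 W m^-2.
Planck response: λ_P = 4σT_e³ = 4·5.67×10⁻⁸·(98.44)³ = 0.2164 W m^-2/K.
Hence the no-feedback warming is ΔF/(4σT_e³) = -1.32 K.

-1.3 K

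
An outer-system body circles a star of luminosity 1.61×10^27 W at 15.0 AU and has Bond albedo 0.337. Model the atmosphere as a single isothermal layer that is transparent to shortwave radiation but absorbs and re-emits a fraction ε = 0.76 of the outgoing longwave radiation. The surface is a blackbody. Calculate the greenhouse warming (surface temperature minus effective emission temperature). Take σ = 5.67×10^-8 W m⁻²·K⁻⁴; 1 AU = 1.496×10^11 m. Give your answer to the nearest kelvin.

12 K

d = 15.0 × 1.496×10^11 m = 2.244×10^12 m.
S = L/(4πd²) = 25.44 W m⁻².
At the top of the atmosphere, σT_e⁴ = S(1−α)/4 = 4.217 W m⁻², giving T_e = 92.87 K.
For a single slab of emissivity ε, T_s⁴ = 2T_e⁴/(2−ε); thus T_s = 92.87·(1.613)^(1/4) = 104.7 K.
T_s − T_e = 104.7 − 92.87 = 11.79 K.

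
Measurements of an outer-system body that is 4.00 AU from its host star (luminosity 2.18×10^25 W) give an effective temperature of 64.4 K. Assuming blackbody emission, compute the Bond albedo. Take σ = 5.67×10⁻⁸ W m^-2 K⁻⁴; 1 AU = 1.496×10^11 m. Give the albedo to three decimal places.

Orbital distance: d = 4.00 AU = 5.984×10^11 m.
S = L/(4πd²) = 4.845 W m^-2.
Rearranging the radiative balance, α = 1 − 4σT⁴/S.
σT⁴ = 0.9753 W m^-2, so 4σT⁴ = 3.901 W m^-2.
Hence α = 1 − 3.901/4.845 = 0.1948.

0.195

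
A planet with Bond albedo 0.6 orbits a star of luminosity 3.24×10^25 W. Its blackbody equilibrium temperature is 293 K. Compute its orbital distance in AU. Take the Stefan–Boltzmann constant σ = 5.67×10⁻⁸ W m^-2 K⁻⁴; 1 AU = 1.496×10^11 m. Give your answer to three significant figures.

Required flux: S = 4σT⁴/(1−α) = 4179 W m^-2.
Then d = [L/(4πS)]^(1/2) = 2.484×10^10 m, i.e. 0.1660 AU.

0.166 AU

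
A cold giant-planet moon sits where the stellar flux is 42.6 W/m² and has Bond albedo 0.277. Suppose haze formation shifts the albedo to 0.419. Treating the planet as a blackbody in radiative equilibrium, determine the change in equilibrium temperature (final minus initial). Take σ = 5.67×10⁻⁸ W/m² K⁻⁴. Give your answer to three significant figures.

With α = 0.277, T₁ = 108.0 K.
Final:   T₂ = [S(1−0.419)/(4σ)]^(1/4) = 102.2 K.
Change: 102.2 − 108.0 = -5.743 K.

-5.74 K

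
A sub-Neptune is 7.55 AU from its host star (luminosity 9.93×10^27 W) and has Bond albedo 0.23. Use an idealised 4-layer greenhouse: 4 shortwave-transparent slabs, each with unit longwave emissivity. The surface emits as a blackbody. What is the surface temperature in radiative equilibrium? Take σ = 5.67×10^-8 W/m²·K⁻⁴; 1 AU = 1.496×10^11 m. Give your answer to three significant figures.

Orbital distance: d = 7.55 AU = 1.129×10^12 m.
Spreading L over a sphere of radius d: S = 9.93×10^27/(4π·1.13×10^12²) = 619.4 W/m².
The effective emission temperature is T_e = [S(1−α)/(4σ)]^¼ = 214.1 K.
Layer-by-layer balance gives σT_s⁴ = (N+1)σT_e⁴, so T_s = 5^¼·214.1 = 320.2 K.

320 kelvin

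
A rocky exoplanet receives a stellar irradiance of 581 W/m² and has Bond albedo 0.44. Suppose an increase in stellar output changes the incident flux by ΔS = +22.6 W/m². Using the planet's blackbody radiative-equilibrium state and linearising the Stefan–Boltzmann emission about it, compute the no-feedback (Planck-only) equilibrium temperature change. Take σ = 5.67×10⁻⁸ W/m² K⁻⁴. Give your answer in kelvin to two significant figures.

1.9 kelvin

Reference equilibrium: T_e = [S(1−α)/(4σ)]^(1/4) = 194.6 K.
TOA radiative forcing: ΔF = (1−α)ΔS/4 = 0.56·(+22.6)/4 = 3.164 W/m².
Linearising σT⁴ gives d(σT⁴)/dT = 4σT_e³ = 1.672 W/m² per K.
ΔT₀ = ΔF/λ_P = 3.164/1.672 = 1.89 K.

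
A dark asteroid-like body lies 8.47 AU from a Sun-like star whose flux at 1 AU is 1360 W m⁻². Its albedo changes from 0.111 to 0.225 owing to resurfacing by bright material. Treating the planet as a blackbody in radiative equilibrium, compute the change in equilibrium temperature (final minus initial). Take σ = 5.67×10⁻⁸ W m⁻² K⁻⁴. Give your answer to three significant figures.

-3.13 K

Irradiance scales as 1/d², so S = 1360 W m⁻² × (1/8.47)² = 18.96 W m⁻².
With α = 0.111, T₁ = 92.84 K.
With α = 0.225, T₂ = 89.71 K.
ΔT = T₂ − T₁ = -3.131 K.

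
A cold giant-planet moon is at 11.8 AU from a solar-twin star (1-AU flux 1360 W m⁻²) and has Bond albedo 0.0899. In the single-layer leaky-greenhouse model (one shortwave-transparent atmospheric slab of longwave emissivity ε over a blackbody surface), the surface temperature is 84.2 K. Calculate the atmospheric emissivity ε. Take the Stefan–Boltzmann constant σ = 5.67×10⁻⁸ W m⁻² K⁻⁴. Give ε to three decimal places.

Irradiance scales as 1/d², so S = 1360 W m⁻² × (1/11.8)² = 9.767 W m⁻².
TOA balance gives T_e = 79.12 K.
T_s⁴ = T_e⁴·2/(2−ε) → ε = 2 − 2(T_e/T_s)⁴ = 2 − 2·(79.12/84.2)⁴ = 0.4404.

0.440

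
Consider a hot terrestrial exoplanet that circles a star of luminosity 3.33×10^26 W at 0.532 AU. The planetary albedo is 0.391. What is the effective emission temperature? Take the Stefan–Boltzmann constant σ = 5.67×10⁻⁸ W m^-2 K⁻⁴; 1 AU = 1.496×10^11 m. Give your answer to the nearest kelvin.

326 kelvin

Orbital distance: d = 0.532 AU = 7.959×10^10 m.
Flux at the orbit: S = L/(4πd²) = 3.33×10^26/(4π·(7.96×10^10)²) = 4184 W m^-2.
Averaging over the sphere, the absorbed flux is S(1−α)/4 = 636.9 W m^-2.
Set σT⁴ = 636.9 → T = (636.9/σ)^(1/4) = 325.6 K.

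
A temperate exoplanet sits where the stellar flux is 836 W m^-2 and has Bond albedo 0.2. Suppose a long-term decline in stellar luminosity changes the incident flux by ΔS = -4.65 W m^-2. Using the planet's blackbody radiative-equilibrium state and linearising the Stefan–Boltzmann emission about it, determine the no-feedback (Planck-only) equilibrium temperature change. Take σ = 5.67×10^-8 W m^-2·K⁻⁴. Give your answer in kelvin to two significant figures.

-0.32 kelvin

Reference equilibrium: T_e = [S(1−α)/(4σ)]^(1/4) = 233.0 K.
Only a fraction (1−α) is absorbed and it's spread over 4πR², so ΔF = (1−α)ΔS/4 = -0.9300 W m^-2.
The Planck feedback parameter is 4σT_e³ = 2.870 W m^-2/K.
Hence the no-feedback warming is ΔF/(4σT_e³) = -0.324 K.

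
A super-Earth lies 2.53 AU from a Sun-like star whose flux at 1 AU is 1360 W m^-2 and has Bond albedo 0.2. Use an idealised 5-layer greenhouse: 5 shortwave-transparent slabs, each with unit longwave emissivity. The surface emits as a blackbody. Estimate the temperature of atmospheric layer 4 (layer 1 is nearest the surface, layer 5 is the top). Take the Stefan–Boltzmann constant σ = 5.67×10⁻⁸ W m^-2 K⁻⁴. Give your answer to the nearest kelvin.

Flux at the orbit: S = 1360/(2.53)² = 212.5 W m^-2.
OLR = S(1−α)/4 = 42.49 W m^-2; the top layer radiates at T_e = 165.5 K.
The net upward flux σT_e⁴ is constant between every pair of levels, so T_k⁴ = (N+1−k)T_e⁴.
With k = 4: T_4 = (5+1−4)^¼·165.5 K = 196.8 K.

197 K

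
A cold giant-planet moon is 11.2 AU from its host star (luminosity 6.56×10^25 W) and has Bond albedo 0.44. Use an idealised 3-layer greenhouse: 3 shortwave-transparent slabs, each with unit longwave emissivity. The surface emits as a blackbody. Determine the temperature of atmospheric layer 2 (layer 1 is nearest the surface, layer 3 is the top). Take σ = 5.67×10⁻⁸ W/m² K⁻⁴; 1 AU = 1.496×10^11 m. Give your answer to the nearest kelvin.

55 kelvin

d = 11.2 × 1.496×10^11 m = 1.676×10^12 m.
Spreading L over a sphere of radius d: S = 6.56×10^25/(4π·1.68×10^12²) = 1.859 W/m².
The effective emission temperature is T_e = [S(1−α)/(4σ)]^¼ = 46.29 K.
The net upward flux σT_e⁴ is constant between every pair of levels, so T_k⁴ = (N+1−k)T_e⁴.
With k = 2: T_2 = (3+1−2)^¼·46.29 K = 55.05 K.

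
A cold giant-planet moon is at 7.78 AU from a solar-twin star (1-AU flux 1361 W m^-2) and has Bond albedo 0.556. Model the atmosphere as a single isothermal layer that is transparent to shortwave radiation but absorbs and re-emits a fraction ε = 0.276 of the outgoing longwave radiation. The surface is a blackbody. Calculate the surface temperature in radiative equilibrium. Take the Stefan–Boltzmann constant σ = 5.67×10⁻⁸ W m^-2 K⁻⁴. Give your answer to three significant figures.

84.5 K

Irradiance scales as 1/d², so S = 1361 W m^-2 × (1/7.78)² = 22.49 W m^-2.
Effective emission temperature (TOA balance): σT_e⁴ = S(1−α)/4 = 2.496 W m^-2 → T_e = 81.45 K.
For a single slab of emissivity ε, T_s⁴ = 2T_e⁴/(2−ε); thus T_s = 81.45·(1.16)^(1/4) = 84.53 K.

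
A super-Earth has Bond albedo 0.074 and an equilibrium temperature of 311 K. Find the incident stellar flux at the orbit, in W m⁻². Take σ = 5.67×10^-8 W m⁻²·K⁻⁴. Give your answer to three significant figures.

2290 W m⁻²

Invert the energy balance for S: S = 4σT⁴/(1−α).
The emitted flux is σT⁴ = 530.4 W m⁻².
S = 4·530.4/0.926 = 2291 W m⁻².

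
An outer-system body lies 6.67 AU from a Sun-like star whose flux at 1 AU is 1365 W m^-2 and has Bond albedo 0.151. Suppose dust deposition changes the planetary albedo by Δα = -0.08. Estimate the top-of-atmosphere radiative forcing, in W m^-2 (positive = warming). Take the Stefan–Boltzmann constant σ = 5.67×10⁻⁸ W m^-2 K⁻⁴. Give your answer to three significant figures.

By the inverse-square law, S = 1365/6.67² = 30.68 W m^-2.
TOA radiative forcing: ΔF = −S·Δα/4 = −30.68·(-0.08)/4 = 0.6136 W m^-2.

0.614 W m^-2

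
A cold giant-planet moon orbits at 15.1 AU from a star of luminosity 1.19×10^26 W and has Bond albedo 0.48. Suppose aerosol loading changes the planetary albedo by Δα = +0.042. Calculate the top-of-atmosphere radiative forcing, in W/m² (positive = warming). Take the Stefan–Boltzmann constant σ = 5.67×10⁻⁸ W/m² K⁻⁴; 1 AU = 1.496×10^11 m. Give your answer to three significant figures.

d = 15.1 × 1.496×10^11 m = 2.259×10^12 m.
Spreading L over a sphere of radius d: S = 1.19×10^26/(4π·2.26×10^12²) = 1.856 W/m².
The change in absorbed flux is Δ[S(1−α)/4] = −SΔα/4 = -0.01949 W/m².

-0.0195 W/m²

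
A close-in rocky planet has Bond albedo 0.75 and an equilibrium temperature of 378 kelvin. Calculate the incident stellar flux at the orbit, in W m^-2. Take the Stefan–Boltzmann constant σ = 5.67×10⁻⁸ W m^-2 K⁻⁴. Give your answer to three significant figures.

18500 W m^-2

From S(1−α)/4 = σT⁴: S = 4σT⁴/(1−α).
The emitted flux is σT⁴ = 1158 W m^-2.
S = 4·1158/0.25 = 18520 W m^-2.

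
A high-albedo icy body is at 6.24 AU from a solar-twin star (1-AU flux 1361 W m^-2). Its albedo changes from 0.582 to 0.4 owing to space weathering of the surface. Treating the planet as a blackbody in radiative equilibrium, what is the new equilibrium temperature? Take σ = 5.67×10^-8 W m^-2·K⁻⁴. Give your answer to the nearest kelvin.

Irradiance scales as 1/d², so S = 1361 W m^-2 × (1/6.24)² = 34.95 W m^-2.
T₂ = [S(1−α₂)/(4σ)]^(1/4) = [34.95·0.6/(4σ)]^(1/4) = 98.06 K.

98 kelvin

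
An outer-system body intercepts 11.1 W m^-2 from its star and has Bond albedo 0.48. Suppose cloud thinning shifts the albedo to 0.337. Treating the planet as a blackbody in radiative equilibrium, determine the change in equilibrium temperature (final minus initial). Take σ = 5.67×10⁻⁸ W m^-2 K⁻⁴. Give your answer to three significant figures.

4.45 K

Before: T₁ = [11.10·0.52/(4σ)]^(1/4) = 71.03 K.
With α = 0.337, T₂ = 75.47 K.
ΔT = T₂ − T₁ = 4.448 K.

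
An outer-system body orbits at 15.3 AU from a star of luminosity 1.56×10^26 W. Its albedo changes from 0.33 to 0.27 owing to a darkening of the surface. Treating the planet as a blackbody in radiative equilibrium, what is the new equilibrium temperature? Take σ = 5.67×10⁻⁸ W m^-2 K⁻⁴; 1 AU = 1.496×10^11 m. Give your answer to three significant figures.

d = 15.3 × 1.496×10^11 m = 2.289×10^12 m.
Spreading L over a sphere of radius d: S = 1.56×10^26/(4π·2.29×10^12²) = 2.370 W m^-2.
With the new albedo, S(1−α₂)/4 = 0.4324 W m^-2, so T₂ = 52.55 K.

52.6 K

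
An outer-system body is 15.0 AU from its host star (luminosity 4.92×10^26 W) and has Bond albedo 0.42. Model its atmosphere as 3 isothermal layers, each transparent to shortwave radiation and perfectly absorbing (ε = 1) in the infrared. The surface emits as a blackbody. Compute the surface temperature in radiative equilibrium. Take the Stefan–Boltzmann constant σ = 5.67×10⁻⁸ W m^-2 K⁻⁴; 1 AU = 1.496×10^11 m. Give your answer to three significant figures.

94.4 K

Orbital distance: d = 15.0 AU = 2.244×10^12 m.
S = L/(4πd²) = 7.775 W m^-2.
The effective emission temperature is T_e = [S(1−α)/(4σ)]^¼ = 66.78 K.
With N = 3 opaque layers, T_s = (N+1)^(1/4)·T_e = 4^(1/4)·66.78 = 94.44 K.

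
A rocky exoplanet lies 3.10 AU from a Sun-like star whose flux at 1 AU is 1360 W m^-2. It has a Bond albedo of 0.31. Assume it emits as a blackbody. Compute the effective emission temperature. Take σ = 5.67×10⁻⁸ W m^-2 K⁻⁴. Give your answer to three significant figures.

By the inverse-square law, S = 1360/3.10² = 141.5 W m^-2.
The planet absorbs (1−α)S over its disc πR² and re-emits over 4πR², so the mean absorbed flux is (1−0.31)·141.5/4 = 24.41 W m^-2.
Set σT⁴ = 24.41 → T = (24.41/σ)^(1/4) = 144.0 K.

144 K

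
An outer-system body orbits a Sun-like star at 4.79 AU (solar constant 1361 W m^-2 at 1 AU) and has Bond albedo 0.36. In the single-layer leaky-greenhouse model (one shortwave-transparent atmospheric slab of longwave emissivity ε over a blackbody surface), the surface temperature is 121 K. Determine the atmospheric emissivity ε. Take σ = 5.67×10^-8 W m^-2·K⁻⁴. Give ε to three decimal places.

0.438

Irradiance scales as 1/d², so S = 1361 W m^-2 × (1/4.79)² = 59.32 W m^-2.
First, T_e = [59.32·(1−0.36)/(4σ)]^(1/4) = 113.7 K.
Since (2−ε)/2 = (T_e/T_s)⁴ = 0.7809, ε = 0.4382.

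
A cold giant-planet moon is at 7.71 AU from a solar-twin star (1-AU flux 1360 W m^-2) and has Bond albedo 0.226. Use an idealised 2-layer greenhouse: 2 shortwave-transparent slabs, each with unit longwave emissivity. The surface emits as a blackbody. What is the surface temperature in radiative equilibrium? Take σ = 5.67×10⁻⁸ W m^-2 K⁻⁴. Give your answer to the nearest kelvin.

By the inverse-square law, S = 1360/7.71² = 22.88 W m^-2.
The effective emission temperature is T_e = [S(1−α)/(4σ)]^¼ = 94.00 K.
For an N-layer opaque stack, T_s⁴ = (N+1)T_e⁴, hence T_s = (3)^(1/4)×94.00 K = 123.7 K.

124 K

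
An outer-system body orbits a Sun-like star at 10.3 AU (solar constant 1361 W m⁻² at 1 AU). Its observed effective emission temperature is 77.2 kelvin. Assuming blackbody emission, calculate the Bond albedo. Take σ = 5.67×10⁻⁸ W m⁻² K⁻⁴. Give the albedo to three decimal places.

By the inverse-square law, S = 1361/10.3² = 12.83 W m⁻².
From σT⁴ = S(1−α)/4 we invert for α: 1−α = 4σT⁴/S.
σT⁴ = 2.014 W m⁻², so 4σT⁴ = 8.056 W m⁻².
Hence α = 1 − 8.056/12.83 = 0.3720.

0.372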